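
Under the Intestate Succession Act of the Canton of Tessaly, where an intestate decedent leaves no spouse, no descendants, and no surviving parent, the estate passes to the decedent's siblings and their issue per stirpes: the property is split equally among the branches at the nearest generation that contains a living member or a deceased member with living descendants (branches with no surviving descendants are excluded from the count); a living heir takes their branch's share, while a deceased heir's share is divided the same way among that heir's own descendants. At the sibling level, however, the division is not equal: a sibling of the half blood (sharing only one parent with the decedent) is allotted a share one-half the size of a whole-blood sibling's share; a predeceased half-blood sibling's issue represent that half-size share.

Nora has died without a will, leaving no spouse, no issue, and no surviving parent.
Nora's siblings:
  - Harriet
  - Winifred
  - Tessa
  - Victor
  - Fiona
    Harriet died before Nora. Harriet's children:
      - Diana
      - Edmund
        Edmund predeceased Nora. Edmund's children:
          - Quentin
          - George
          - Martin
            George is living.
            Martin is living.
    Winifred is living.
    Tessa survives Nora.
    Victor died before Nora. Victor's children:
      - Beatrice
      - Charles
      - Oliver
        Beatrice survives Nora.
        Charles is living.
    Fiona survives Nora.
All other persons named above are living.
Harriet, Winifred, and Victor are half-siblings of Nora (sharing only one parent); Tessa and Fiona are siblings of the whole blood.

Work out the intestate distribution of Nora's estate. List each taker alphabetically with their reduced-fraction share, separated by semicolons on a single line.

No spouse, descendants, or parent survives, so the estate passes to Nora's siblings per stirpes.
Half-blood siblings count for one-half the weight of whole-blood siblings at the initial division.
Dividing 1 in proportion to weights (total weight 7/2): Harriet (weight 1/2) → 1/7; Winifred (weight 1/2) → 1/7; Tessa (weight 1) → 2/7; Victor (weight 1/2) → 1/7; Fiona (weight 1) → 2/7.
Harriet predeceased; the 1/7 allotted to Harriet's branch passes to Harriet's issue by representation.
The 1/7 is divided into 2 equal shares of 1/14 among Diana, Edmund.
Diana is living and takes 1/14.
Edmund predeceased; the 1/14 allotted to Edmund's branch passes to Edmund's issue by representation.
The 1/14 is divided into 3 equal shares of 1/42 among Quentin, George, Martin.
Quentin is living and takes 1/42.
George is living and takes 1/42.
Martin is living and takes 1/42.
Winifred is living and takes 1/7.
Tessa is living and takes 2/7.
Victor predeceased; the 1/7 allotted to Victor's branch passes to Victor's issue by representation.
The 1/7 is divided into 3 equal shares of 1/21 among Beatrice, Charles, Oliver.
Beatrice is living and takes 1/21.
Charles is living and takes 1/21.
Oliver is living and takes 1/21.
Fiona is living and takes 2/7.

Beatrice 1/21; Charles 1/21; Diana 1/14; Fiona 2/7; George 1/42; Martin 1/42; Oliver 1/21; Quentin 1/42; Tessa 2/7; Winifred 1/7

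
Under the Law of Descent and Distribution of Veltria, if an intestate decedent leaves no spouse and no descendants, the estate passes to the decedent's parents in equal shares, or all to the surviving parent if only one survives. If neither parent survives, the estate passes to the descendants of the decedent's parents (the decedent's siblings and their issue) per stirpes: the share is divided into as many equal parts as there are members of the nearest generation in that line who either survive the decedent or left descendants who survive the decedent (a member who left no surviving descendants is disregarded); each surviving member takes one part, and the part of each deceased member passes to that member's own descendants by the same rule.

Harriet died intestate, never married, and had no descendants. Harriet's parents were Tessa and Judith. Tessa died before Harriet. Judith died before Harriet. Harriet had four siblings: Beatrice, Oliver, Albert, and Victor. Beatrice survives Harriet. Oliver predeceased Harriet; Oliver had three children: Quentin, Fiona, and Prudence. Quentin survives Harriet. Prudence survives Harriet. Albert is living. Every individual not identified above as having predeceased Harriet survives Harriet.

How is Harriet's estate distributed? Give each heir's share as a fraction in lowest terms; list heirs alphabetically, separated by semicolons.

Albert 1/4; Beatrice 1/4; Fiona 1/12; Prudence 1/12; Quentin 1/12; Victor 1/4

Neither parent survives and there are no descendants, so the estate passes to Harriet's siblings and their issue per stirpes.
The estate is divided into 4 equal shares of 1/4 among Beatrice, Oliver, Albert, Victor.
Beatrice is living and takes 1/4.
Oliver predeceased; the 1/4 allotted to Oliver's branch passes to Oliver's issue by representation.
The 1/4 is divided into 3 equal shares of 1/12 among Quentin, Fiona, Prudence.
Quentin is living and takes 1/12.
Fiona is living and takes 1/12.
Prudence is living and takes 1/12.
Albert is living and takes 1/4.
Victor is living and takes 1/4.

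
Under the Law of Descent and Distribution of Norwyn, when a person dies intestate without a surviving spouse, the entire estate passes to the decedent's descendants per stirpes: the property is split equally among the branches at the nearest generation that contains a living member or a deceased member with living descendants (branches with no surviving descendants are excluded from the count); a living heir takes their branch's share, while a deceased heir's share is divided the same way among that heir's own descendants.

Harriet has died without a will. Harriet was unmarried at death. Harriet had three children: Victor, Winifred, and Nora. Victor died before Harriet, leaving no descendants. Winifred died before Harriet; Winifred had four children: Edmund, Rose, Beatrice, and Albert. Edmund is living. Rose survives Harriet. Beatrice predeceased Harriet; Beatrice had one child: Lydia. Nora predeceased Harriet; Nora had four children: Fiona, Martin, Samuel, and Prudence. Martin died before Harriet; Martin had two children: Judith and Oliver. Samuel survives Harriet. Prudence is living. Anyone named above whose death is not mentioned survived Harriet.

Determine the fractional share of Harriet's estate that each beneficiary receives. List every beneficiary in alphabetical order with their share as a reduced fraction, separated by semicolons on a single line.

Albert 1/8; Edmund 1/8; Fiona 1/8; Judith 1/16; Lydia 1/8; Oliver 1/16; Prudence 1/8; Rose 1/8; Samuel 1/8

There is no surviving spouse, so the entire estate passes to Harriet's descendants per stirpes.
Victor left no surviving issue, so that branch lapses and is disregarded.
The estate is divided into 2 equal shares of 1/2 among Winifred, Nora.
Winifred predeceased; the 1/2 allotted to Winifred's branch passes to Winifred's issue by representation.
The 1/2 is divided into 4 equal shares of 1/8 among Edmund, Rose, Beatrice, Albert.
Edmund is living and takes 1/8.
Rose is living and takes 1/8.
Beatrice predeceased; the 1/8 allotted to Beatrice's branch passes to Beatrice's issue by representation.
Lydia is the sole taker at this level and receives the full 1/8.
Albert is living and takes 1/8.
Nora predeceased; the 1/2 allotted to Nora's branch passes to Nora's issue by representation.
The 1/2 is divided into 4 equal shares of 1/8 among Fiona, Martin, Samuel, Prudence.
Fiona is living and takes 1/8.
Martin predeceased; the 1/8 allotted to Martin's branch passes to Martin's issue by representation.
The 1/8 is divided into 2 equal shares of 1/16 among Judith, Oliver.
Judith is living and takes 1/16.
Oliver is living and takes 1/16.
Samuel is living and takes 1/8.
Prudence is living and takes 1/8.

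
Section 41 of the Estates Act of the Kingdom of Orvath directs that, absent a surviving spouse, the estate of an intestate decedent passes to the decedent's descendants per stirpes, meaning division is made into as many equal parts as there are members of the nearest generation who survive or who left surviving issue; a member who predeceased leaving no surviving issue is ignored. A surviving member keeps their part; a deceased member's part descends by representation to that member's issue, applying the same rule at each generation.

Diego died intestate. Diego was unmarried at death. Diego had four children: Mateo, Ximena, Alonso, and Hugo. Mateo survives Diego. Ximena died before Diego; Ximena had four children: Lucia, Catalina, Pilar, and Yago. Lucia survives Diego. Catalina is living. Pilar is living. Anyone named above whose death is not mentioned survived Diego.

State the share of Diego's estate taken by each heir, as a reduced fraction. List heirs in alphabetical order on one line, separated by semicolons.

Alonso 1/4; Catalina 1/16; Hugo 1/4; Lucia 1/16; Mateo 1/4; Pilar 1/16; Yago 1/16

There is no surviving spouse, so the entire estate passes to Diego's descendants per stirpes.
The estate is divided into 4 equal shares of 1/4 among Mateo, Ximena, Alonso, Hugo.
Mateo is living and takes 1/4.
Ximena predeceased; the 1/4 allotted to Ximena's branch passes to Ximena's issue by representation.
The 1/4 is divided into 4 equal shares of 1/16 among Lucia, Catalina, Pilar, Yago.
Lucia is living and takes 1/16.
Catalina is living and takes 1/16.
Pilar is living and takes 1/16.
Yago is living and takes 1/16.
Alonso is living and takes 1/4.
Hugo is living and takes 1/4.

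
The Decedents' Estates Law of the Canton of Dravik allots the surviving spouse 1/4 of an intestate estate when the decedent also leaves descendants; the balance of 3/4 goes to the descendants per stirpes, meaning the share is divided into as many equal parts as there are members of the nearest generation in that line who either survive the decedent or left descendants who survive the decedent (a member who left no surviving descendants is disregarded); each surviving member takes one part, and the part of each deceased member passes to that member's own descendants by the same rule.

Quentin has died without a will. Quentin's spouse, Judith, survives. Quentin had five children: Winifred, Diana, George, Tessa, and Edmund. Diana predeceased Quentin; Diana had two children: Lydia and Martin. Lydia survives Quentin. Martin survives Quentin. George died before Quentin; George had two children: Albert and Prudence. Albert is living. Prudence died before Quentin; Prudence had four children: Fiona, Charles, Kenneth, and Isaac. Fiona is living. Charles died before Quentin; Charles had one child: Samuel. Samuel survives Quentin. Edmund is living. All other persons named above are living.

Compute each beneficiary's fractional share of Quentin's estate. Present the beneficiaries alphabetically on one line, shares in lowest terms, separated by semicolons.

Judith, as surviving spouse, takes 1/4.
The remaining 3/4 passes to Quentin's descendants per stirpes.
The 3/4 is divided into 5 equal shares of 3/20 among Winifred, Diana, George, Tessa, Edmund.
Winifred is living and takes 3/20.
Diana predeceased; the 3/20 allotted to Diana's branch passes to Diana's issue by representation.
The 3/20 is divided into 2 equal shares of 3/40 among Lydia, Martin.
Lydia is living and takes 3/40.
Martin is living and takes 3/40.
George predeceased; the 3/20 allotted to George's branch passes to George's issue by representation.
The 3/20 is divided into 2 equal shares of 3/40 among Albert, Prudence.
Albert is living and takes 3/40.
Prudence predeceased; the 3/40 allotted to Prudence's branch passes to Prudence's issue by representation.
The 3/40 is divided into 4 equal shares of 3/160 among Fiona, Charles, Kenneth, Isaac.
Fiona is living and takes 3/160.
Charles predeceased; the 3/160 allotted to Charles's branch passes to Charles's issue by representation.
Samuel is the sole taker at this level and receives the full 3/160.
Kenneth is living and takes 3/160.
Isaac is living and takes 3/160.
Tessa is living and takes 3/20.
Edmund is living and takes 3/20.

Albert 3/40; Edmund 3/20; Fiona 3/160; Isaac 3/160; Judith 1/4; Kenneth 3/160; Lydia 3/40; Martin 3/40; Samuel 3/160; Tessa 3/20; Winifred 3/20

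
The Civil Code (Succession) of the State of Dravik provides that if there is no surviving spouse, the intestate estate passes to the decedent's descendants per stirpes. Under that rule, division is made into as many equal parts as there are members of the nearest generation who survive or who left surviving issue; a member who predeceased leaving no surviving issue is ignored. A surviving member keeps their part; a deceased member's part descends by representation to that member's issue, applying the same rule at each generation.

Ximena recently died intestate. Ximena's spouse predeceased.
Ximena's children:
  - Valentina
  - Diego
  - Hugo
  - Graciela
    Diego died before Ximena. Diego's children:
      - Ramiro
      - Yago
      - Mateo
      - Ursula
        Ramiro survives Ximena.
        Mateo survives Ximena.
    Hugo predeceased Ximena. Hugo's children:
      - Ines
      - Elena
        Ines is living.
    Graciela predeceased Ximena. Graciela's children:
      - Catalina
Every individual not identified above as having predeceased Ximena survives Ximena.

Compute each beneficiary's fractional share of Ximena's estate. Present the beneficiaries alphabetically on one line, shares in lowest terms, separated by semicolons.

There is no surviving spouse, so the entire estate passes to Ximena's descendants per stirpes.
The estate is divided into 4 equal shares of 1/4 among Valentina, Diego, Hugo, Graciela.
Valentina is living and takes 1/4.
Diego predeceased; the 1/4 allotted to Diego's branch passes to Diego's issue by representation.
The 1/4 is divided into 4 equal shares of 1/16 among Ramiro, Yago, Mateo, Ursula.
Ramiro is living and takes 1/16.
Yago is living and takes 1/16.
Mateo is living and takes 1/16.
Ursula is living and takes 1/16.
Hugo predeceased; the 1/4 allotted to Hugo's branch passes to Hugo's issue by representation.
The 1/4 is divided into 2 equal shares of 1/8 among Ines, Elena.
Ines is living and takes 1/8.
Elena is living and takes 1/8.
Graciela predeceased; the 1/4 allotted to Graciela's branch passes to Graciela's issue by representation.
Catalina is the sole taker at this level and receives the full 1/4.

Catalina 1/4; Elena 1/8; Ines 1/8; Mateo 1/16; Ramiro 1/16; Ursula 1/16; Valentina 1/4; Yago 1/16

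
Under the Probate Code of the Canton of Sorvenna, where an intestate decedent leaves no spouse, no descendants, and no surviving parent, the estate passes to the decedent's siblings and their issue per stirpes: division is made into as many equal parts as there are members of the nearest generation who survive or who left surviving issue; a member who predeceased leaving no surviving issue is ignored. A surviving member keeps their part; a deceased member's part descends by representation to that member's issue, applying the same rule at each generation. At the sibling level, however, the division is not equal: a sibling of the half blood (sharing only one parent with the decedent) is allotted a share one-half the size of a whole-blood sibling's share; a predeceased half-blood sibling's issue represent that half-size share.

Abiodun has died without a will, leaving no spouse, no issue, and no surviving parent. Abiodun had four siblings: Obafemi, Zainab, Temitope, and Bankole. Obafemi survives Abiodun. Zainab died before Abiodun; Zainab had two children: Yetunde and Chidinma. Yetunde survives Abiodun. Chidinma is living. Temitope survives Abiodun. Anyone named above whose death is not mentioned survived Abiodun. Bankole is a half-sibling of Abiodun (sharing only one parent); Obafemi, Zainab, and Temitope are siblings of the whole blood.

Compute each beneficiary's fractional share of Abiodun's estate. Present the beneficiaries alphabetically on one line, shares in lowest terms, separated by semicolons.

No spouse, descendants, or parent survives, so the estate passes to Abiodun's siblings per stirpes.
Half-blood siblings count for one-half the weight of whole-blood siblings at the initial division.
Dividing 1 in proportion to weights (total weight 7/2): Obafemi (weight 1) → 2/7; Zainab (weight 1) → 2/7; Temitope (weight 1) → 2/7; Bankole (weight 1/2) → 1/7.
Obafemi is living and takes 2/7.
Zainab predeceased; the 2/7 allotted to Zainab's branch passes to Zainab's issue by representation.
The 2/7 is divided into 2 equal shares of 1/7 among Yetunde, Chidinma.
Yetunde is living and takes 1/7.
Chidinma is living and takes 1/7.
Temitope is living and takes 2/7.
Bankole is living and takes 1/7.

Bankole 1/7; Chidinma 1/7; Obafemi 2/7; Temitope 2/7; Yetunde 1/7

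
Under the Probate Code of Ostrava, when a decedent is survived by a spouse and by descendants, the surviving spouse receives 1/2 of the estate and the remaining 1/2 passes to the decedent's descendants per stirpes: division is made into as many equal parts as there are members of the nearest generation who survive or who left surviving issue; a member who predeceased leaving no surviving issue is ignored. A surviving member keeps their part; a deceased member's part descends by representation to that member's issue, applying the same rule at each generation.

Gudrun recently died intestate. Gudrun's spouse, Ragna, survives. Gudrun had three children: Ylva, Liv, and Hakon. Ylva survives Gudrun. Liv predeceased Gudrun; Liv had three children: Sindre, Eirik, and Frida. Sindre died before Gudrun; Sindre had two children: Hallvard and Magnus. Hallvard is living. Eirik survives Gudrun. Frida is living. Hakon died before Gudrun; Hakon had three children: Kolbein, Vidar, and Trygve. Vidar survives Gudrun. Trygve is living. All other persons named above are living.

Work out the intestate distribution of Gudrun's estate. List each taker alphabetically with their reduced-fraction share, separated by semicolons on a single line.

Ragna, as surviving spouse, takes 1/2.
The remaining 1/2 passes to Gudrun's descendants per stirpes.
The 1/2 is divided into 3 equal shares of 1/6 among Ylva, Liv, Hakon.
Ylva is living and takes 1/6.
Liv predeceased; the 1/6 allotted to Liv's branch passes to Liv's issue by representation.
The 1/6 is divided into 3 equal shares of 1/18 among Sindre, Eirik, Frida.
Sindre predeceased; the 1/18 allotted to Sindre's branch passes to Sindre's issue by representation.
The 1/18 is divided into 2 equal shares of 1/36 among Hallvard, Magnus.
Hallvard is living and takes 1/36.
Magnus is living and takes 1/36.
Eirik is living and takes 1/18.
Frida is living and takes 1/18.
Hakon predeceased; the 1/6 allotted to Hakon's branch passes to Hakon's issue by representation.
The 1/6 is divided into 3 equal shares of 1/18 among Kolbein, Vidar, Trygve.
Kolbein is living and takes 1/18.
Vidar is living and takes 1/18.
Trygve is living and takes 1/18.

Eirik 1/18; Frida 1/18; Hallvard 1/36; Kolbein 1/18; Magnus 1/36; Ragna 1/2; Trygve 1/18; Vidar 1/18; Ylva 1/6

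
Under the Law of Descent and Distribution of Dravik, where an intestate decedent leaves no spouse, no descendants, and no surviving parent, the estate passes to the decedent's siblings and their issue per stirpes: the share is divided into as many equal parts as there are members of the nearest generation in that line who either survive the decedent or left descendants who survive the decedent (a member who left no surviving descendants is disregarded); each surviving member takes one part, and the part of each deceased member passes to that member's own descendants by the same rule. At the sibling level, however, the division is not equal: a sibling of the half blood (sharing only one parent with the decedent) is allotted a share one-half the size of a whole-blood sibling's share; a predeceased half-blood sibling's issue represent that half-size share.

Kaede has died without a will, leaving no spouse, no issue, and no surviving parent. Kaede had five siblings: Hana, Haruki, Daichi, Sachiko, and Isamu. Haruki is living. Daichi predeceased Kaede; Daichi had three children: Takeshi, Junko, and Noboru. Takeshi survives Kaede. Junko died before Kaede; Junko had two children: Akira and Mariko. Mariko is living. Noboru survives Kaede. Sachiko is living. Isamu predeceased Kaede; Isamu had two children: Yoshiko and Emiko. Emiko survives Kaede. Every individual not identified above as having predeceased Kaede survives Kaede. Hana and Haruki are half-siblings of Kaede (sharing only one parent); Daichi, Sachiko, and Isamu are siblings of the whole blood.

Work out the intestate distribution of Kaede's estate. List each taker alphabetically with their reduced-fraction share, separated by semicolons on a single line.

No spouse, descendants, or parent survives, so the estate passes to Kaede's siblings per stirpes.
Half-blood siblings count for one-half the weight of whole-blood siblings at the initial division.
Dividing 1 in proportion to weights (total weight 4): Hana (weight 1/2) → 1/8; Haruki (weight 1/2) → 1/8; Daichi (weight 1) → 1/4; Sachiko (weight 1) → 1/4; Isamu (weight 1) → 1/4.
Hana is living and takes 1/8.
Haruki is living and takes 1/8.
Daichi predeceased; the 1/4 allotted to Daichi's branch passes to Daichi's issue by representation.
The 1/4 is divided into 3 equal shares of 1/12 among Takeshi, Junko, Noboru.
Takeshi is living and takes 1/12.
Junko predeceased; the 1/12 allotted to Junko's branch passes to Junko's issue by representation.
The 1/12 is divided into 2 equal shares of 1/24 among Akira, Mariko.
Akira is living and takes 1/24.
Mariko is living and takes 1/24.
Noboru is living and takes 1/12.
Sachiko is living and takes 1/4.
Isamu predeceased; the 1/4 allotted to Isamu's branch passes to Isamu's issue by representation.
The 1/4 is divided into 2 equal shares of 1/8 among Yoshiko, Emiko.
Yoshiko is living and takes 1/8.
Emiko is living and takes 1/8.

Akira 1/24; Emiko 1/8; Hana 1/8; Haruki 1/8; Mariko 1/24; Noboru 1/12; Sachiko 1/4; Takeshi 1/12; Yoshiko 1/8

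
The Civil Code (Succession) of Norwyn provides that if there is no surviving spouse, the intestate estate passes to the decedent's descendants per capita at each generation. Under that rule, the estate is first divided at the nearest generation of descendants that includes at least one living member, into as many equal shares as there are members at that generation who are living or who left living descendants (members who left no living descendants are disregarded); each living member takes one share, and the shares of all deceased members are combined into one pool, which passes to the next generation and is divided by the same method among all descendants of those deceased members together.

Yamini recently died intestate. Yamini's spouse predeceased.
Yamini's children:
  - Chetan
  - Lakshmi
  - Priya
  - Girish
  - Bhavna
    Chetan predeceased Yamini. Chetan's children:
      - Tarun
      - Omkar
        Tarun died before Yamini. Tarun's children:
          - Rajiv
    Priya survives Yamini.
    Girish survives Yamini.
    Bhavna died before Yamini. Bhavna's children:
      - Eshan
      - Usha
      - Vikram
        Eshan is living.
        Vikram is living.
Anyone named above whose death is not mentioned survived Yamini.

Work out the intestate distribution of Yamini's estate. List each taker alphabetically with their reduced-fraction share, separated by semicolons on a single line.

Eshan 2/25; Girish 1/5; Lakshmi 1/5; Omkar 2/25; Priya 1/5; Rajiv 2/25; Usha 2/25; Vikram 2/25

There is no surviving spouse, so the entire estate passes to Yamini's descendants per capita at each generation.
At generation 1 (Chetan, Lakshmi, Priya, Girish, Bhavna) there are 5 shares of (1)/5 = 1/5 each.
Living: Lakshmi, Priya, and Girish — each takes 1/5.
Deceased: Chetan and Bhavna. Their combined 2/5 is pooled and carried to generation 2.
At generation 2 (Tarun, Omkar, Eshan, Usha, Vikram) there are 5 shares of (2/5)/5 = 2/25 each.
Living: Omkar, Eshan, Usha, and Vikram — each takes 2/25.
Deceased: Tarun. That 2/25 share is carried to generation 3.
At generation 3 (Rajiv) there are 1 shares of (2/25)/1 = 2/25 each.
Living: Rajiv — each takes 2/25.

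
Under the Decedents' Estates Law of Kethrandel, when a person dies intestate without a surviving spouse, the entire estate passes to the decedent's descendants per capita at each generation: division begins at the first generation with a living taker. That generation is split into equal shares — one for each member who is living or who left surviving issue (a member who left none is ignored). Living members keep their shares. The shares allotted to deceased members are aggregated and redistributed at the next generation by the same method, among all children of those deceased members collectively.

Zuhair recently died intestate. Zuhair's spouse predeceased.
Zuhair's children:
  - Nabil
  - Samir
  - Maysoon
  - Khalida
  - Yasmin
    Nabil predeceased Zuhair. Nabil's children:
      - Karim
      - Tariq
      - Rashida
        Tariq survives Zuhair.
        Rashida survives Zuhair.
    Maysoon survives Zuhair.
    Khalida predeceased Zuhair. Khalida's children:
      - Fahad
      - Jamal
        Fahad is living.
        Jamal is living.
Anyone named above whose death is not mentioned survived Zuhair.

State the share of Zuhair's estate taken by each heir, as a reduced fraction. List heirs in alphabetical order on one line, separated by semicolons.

Fahad 2/25; Jamal 2/25; Karim 2/25; Maysoon 1/5; Rashida 2/25; Samir 1/5; Tariq 2/25; Yasmin 1/5

There is no surviving spouse, so the entire estate passes to Zuhair's descendants per capita at each generation.
At generation 1 (Nabil, Samir, Maysoon, Khalida, Yasmin) there are 5 shares of (1)/5 = 1/5 each.
Living: Samir, Maysoon, and Yasmin — each takes 1/5.
Deceased: Nabil and Khalida. Their combined 2/5 is pooled and carried to generation 2.
At generation 2 (Karim, Tariq, Rashida, Fahad, Jamal) there are 5 shares of (2/5)/5 = 2/25 each.
Living: Karim, Tariq, Rashida, Fahad, and Jamal — each takes 2/25.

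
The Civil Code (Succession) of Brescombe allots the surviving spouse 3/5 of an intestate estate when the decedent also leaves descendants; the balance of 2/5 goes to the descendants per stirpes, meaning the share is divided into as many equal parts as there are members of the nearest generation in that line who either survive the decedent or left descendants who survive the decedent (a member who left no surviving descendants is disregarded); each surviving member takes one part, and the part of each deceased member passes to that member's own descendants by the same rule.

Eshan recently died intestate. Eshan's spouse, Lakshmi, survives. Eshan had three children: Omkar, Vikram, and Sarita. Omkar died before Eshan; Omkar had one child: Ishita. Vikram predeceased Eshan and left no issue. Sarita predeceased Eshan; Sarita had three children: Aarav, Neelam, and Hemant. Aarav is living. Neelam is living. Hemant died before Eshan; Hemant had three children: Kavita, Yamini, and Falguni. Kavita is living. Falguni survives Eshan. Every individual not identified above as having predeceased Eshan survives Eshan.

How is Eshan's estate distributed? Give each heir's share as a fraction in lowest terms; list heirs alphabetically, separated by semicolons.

Aarav 1/15; Falguni 1/45; Ishita 1/5; Kavita 1/45; Lakshmi 3/5; Neelam 1/15; Yamini 1/45

Lakshmi, as surviving spouse, takes 3/5.
The remaining 2/5 passes to Eshan's descendants per stirpes.
Vikram left no surviving issue, so that branch lapses and is disregarded.
The 2/5 is divided into 2 equal shares of 1/5 among Omkar, Sarita.
Omkar predeceased; the 1/5 allotted to Omkar's branch passes to Omkar's issue by representation.
Ishita is the sole taker at this level and receives the full 1/5.
Sarita predeceased; the 1/5 allotted to Sarita's branch passes to Sarita's issue by representation.
The 1/5 is divided into 3 equal shares of 1/15 among Aarav, Neelam, Hemant.
Aarav is living and takes 1/15.
Neelam is living and takes 1/15.
Hemant predeceased; the 1/15 allotted to Hemant's branch passes to Hemant's issue by representation.
The 1/15 is divided into 3 equal shares of 1/45 among Kavita, Yamini, Falguni.
Kavita is living and takes 1/45.
Yamini is living and takes 1/45.
Falguni is living and takes 1/45.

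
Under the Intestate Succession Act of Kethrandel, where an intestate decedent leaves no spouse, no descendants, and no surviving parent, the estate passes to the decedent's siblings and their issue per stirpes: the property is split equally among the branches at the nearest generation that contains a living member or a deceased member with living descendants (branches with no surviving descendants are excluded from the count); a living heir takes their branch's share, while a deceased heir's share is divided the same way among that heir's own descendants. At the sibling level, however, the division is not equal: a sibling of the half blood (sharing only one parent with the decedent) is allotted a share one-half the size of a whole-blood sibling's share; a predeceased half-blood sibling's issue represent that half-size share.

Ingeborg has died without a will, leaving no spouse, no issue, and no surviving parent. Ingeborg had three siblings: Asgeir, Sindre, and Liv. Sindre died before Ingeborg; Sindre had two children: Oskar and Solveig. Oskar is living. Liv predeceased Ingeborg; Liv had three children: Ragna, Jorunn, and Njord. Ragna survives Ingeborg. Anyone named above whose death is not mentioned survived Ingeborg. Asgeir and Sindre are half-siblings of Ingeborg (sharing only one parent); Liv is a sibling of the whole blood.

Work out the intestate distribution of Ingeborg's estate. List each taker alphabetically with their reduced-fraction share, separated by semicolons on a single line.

Asgeir 1/4; Jorunn 1/6; Njord 1/6; Oskar 1/8; Ragna 1/6; Solveig 1/8

No spouse, descendants, or parent survives, so the estate passes to Ingeborg's siblings per stirpes.
Half-blood siblings count for one-half the weight of whole-blood siblings at the initial division.
Dividing 1 in proportion to weights (total weight 2): Asgeir (weight 1/2) → 1/4; Sindre (weight 1/2) → 1/4; Liv (weight 1) → 1/2.
Asgeir is living and takes 1/4.
Sindre predeceased; the 1/4 allotted to Sindre's branch passes to Sindre's issue by representation.
The 1/4 is divided into 2 equal shares of 1/8 among Oskar, Solveig.
Oskar is living and takes 1/8.
Solveig is living and takes 1/8.
Liv predeceased; the 1/2 allotted to Liv's branch passes to Liv's issue by representation.
The 1/2 is divided into 3 equal shares of 1/6 among Ragna, Jorunn, Njord.
Ragna is living and takes 1/6.
Jorunn is living and takes 1/6.
Njord is living and takes 1/6.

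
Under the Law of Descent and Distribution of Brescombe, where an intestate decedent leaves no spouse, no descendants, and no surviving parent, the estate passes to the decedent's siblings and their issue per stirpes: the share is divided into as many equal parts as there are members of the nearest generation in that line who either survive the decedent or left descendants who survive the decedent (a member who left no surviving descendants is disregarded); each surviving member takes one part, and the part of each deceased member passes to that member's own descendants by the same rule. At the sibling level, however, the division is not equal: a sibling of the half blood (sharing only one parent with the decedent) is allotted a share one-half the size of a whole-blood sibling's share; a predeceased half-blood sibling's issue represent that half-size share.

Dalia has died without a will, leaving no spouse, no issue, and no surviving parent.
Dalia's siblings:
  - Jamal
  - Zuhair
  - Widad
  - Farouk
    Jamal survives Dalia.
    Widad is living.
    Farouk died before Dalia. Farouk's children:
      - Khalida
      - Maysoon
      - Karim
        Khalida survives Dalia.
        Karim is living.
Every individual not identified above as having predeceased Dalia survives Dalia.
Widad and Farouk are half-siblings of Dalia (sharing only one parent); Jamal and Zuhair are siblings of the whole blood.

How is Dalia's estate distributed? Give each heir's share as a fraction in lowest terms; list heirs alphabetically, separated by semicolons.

Jamal 1/3; Karim 1/18; Khalida 1/18; Maysoon 1/18; Widad 1/6; Zuhair 1/3

No spouse, descendants, or parent survives, so the estate passes to Dalia's siblings per stirpes.
Half-blood siblings count for one-half the weight of whole-blood siblings at the initial division.
Dividing 1 in proportion to weights (total weight 3): Jamal (weight 1) → 1/3; Zuhair (weight 1) → 1/3; Widad (weight 1/2) → 1/6; Farouk (weight 1/2) → 1/6.
Jamal is living and takes 1/3.
Zuhair is living and takes 1/3.
Widad is living and takes 1/6.
Farouk predeceased; the 1/6 allotted to Farouk's branch passes to Farouk's issue by representation.
The 1/6 is divided into 3 equal shares of 1/18 among Khalida, Maysoon, Karim.
Khalida is living and takes 1/18.
Maysoon is living and takes 1/18.
Karim is living and takes 1/18.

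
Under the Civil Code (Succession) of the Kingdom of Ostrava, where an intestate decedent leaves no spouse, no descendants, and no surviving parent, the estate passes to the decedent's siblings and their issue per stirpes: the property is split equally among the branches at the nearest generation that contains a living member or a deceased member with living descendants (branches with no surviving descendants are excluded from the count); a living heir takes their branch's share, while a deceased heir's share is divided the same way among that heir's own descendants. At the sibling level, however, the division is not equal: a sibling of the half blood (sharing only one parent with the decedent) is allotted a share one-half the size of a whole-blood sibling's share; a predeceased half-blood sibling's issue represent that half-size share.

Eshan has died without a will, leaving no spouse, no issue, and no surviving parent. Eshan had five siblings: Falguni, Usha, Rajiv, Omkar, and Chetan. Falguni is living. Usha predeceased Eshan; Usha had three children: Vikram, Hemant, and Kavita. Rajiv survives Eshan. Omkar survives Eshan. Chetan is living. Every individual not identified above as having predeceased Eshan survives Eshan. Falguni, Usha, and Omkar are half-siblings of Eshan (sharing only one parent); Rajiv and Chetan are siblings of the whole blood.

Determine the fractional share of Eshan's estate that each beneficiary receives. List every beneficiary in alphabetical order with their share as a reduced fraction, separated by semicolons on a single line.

No spouse, descendants, or parent survives, so the estate passes to Eshan's siblings per stirpes.
Half-blood siblings count for one-half the weight of whole-blood siblings at the initial division.
Dividing 1 in proportion to weights (total weight 7/2): Falguni (weight 1/2) → 1/7; Usha (weight 1/2) → 1/7; Rajiv (weight 1) → 2/7; Omkar (weight 1/2) → 1/7; Chetan (weight 1) → 2/7.
Falguni is living and takes 1/7.
Usha predeceased; the 1/7 allotted to Usha's branch passes to Usha's issue by representation.
The 1/7 is divided into 3 equal shares of 1/21 among Vikram, Hemant, Kavita.
Vikram is living and takes 1/21.
Hemant is living and takes 1/21.
Kavita is living and takes 1/21.
Rajiv is living and takes 2/7.
Omkar is living and takes 1/7.
Chetan is living and takes 2/7.

Chetan 2/7; Falguni 1/7; Hemant 1/21; Kavita 1/21; Omkar 1/7; Rajiv 2/7; Vikram 1/21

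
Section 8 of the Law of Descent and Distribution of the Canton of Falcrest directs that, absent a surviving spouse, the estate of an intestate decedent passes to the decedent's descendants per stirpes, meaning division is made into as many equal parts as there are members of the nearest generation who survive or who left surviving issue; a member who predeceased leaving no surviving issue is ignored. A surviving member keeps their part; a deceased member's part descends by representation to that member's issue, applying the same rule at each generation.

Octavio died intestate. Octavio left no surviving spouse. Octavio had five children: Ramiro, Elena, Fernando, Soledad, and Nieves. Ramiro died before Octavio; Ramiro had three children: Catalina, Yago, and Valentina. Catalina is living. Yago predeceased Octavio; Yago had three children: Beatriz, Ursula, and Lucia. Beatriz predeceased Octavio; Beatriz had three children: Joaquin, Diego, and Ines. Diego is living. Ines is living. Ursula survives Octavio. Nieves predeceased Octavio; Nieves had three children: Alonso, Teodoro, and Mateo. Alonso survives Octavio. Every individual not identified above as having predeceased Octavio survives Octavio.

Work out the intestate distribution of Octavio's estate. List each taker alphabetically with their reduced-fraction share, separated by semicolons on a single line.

Alonso 1/15; Catalina 1/15; Diego 1/135; Elena 1/5; Fernando 1/5; Ines 1/135; Joaquin 1/135; Lucia 1/45; Mateo 1/15; Soledad 1/5; Teodoro 1/15; Ursula 1/45; Valentina 1/15

There is no surviving spouse, so the entire estate passes to Octavio's descendants per stirpes.
The estate is divided into 5 equal shares of 1/5 among Ramiro, Elena, Fernando, Soledad, Nieves.
Ramiro predeceased; the 1/5 allotted to Ramiro's branch passes to Ramiro's issue by representation.
The 1/5 is divided into 3 equal shares of 1/15 among Catalina, Yago, Valentina.
Catalina is living and takes 1/15.
Yago predeceased; the 1/15 allotted to Yago's branch passes to Yago's issue by representation.
The 1/15 is divided into 3 equal shares of 1/45 among Beatriz, Ursula, Lucia.
Beatriz predeceased; the 1/45 allotted to Beatriz's branch passes to Beatriz's issue by representation.
The 1/45 is divided into 3 equal shares of 1/135 among Joaquin, Diego, Ines.
Joaquin is living and takes 1/135.
Diego is living and takes 1/135.
Ines is living and takes 1/135.
Ursula is living and takes 1/45.
Lucia is living and takes 1/45.
Valentina is living and takes 1/15.
Elena is living and takes 1/5.
Fernando is living and takes 1/5.
Soledad is living and takes 1/5.
Nieves predeceased; the 1/5 allotted to Nieves's branch passes to Nieves's issue by representation.
The 1/5 is divided into 3 equal shares of 1/15 among Alonso, Teodoro, Mateo.
Alonso is living and takes 1/15.
Teodoro is living and takes 1/15.
Mateo is living and takes 1/15.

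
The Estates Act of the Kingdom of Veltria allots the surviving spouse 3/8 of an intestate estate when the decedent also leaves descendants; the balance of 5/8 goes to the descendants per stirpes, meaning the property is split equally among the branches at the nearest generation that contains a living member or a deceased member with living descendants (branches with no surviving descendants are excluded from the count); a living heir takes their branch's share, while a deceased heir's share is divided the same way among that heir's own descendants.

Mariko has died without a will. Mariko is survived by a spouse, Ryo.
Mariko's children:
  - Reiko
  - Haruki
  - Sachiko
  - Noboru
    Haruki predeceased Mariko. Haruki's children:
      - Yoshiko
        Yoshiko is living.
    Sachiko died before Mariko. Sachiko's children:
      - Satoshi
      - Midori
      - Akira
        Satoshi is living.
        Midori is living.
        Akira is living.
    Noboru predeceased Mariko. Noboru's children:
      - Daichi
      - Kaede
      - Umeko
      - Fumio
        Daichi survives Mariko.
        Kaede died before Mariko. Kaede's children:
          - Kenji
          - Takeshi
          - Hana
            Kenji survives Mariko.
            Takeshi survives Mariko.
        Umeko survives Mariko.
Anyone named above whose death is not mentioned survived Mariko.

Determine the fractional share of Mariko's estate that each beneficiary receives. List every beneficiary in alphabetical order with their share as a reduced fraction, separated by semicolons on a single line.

Ryo, as surviving spouse, takes 3/8.
The remaining 5/8 passes to Mariko's descendants per stirpes.
The 5/8 is divided into 4 equal shares of 5/32 among Reiko, Haruki, Sachiko, Noboru.
Reiko is living and takes 5/32.
Haruki predeceased; the 5/32 allotted to Haruki's branch passes to Haruki's issue by representation.
Yoshiko is the sole taker at this level and receives the full 5/32.
Sachiko predeceased; the 5/32 allotted to Sachiko's branch passes to Sachiko's issue by representation.
The 5/32 is divided into 3 equal shares of 5/96 among Satoshi, Midori, Akira.
Satoshi is living and takes 5/96.
Midori is living and takes 5/96.
Akira is living and takes 5/96.
Noboru predeceased; the 5/32 allotted to Noboru's branch passes to Noboru's issue by representation.
The 5/32 is divided into 4 equal shares of 5/128 among Daichi, Kaede, Umeko, Fumio.
Daichi is living and takes 5/128.
Kaede predeceased; the 5/128 allotted to Kaede's branch passes to Kaede's issue by representation.
The 5/128 is divided into 3 equal shares of 5/384 among Kenji, Takeshi, Hana.
Kenji is living and takes 5/384.
Takeshi is living and takes 5/384.
Hana is living and takes 5/384.
Umeko is living and takes 5/128.
Fumio is living and takes 5/128.

Akira 5/96; Daichi 5/128; Fumio 5/128; Hana 5/384; Kenji 5/384; Midori 5/96; Reiko 5/32; Ryo 3/8; Satoshi 5/96; Takeshi 5/384; Umeko 5/128; Yoshiko 5/32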